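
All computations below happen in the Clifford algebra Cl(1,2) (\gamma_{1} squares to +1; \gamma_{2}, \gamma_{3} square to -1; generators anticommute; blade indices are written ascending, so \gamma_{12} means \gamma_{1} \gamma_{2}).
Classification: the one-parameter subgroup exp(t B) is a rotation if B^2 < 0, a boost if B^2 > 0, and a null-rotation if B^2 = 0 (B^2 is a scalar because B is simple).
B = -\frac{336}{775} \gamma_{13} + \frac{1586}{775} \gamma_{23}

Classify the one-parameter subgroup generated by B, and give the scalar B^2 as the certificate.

B^2 term by term: the squares give (-\frac{336}{775})^2*(\gamma_{13})^2 + (\frac{1586}{775})^2*(\gamma_{23})^2 = \frac{112896}{600625}*(+1) + \frac{2515396}{600625}*(-1) = -4 (each basis 2-blade squares to minus the product of its generators' squares); cross terms between blades sharing an index anticommute and cancel. So B^2 = -4.
Answer: rotation, certificate B^2 = -4. Key observation: B^2 = -4 is a conjugation invariant, so its sign decides the class regardless of the surface form of B.


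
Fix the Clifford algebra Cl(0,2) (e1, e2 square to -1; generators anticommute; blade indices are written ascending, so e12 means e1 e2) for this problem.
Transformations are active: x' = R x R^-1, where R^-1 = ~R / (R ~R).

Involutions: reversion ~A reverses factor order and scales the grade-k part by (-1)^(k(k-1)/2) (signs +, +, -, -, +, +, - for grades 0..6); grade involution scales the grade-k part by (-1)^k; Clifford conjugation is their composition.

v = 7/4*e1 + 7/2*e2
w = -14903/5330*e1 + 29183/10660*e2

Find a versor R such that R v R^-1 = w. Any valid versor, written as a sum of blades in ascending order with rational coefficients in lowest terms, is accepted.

Here q(v) = q(w) = -245/16; the classical choice R = v + w = -11151/10660*e1 + 66493/10660*e2 then realises v -> w under the sandwich.
Answer: -11151/10660*e1 + 66493/10660*e2


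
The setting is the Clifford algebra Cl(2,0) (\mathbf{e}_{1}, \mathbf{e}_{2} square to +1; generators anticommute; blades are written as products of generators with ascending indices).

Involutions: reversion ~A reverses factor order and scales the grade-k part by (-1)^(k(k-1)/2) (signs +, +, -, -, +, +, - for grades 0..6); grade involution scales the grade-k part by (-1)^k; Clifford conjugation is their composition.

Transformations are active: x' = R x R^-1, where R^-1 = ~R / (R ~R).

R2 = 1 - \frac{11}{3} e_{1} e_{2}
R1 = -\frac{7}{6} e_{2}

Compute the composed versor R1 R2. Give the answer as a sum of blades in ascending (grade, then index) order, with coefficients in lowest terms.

Distribute over the terms of R1 (each basis-blade product reordered to ascending indices, repeated generators contracted through their squares):
(-\frac{7}{6} e_{2}) R2 = -\frac{77}{18} e_{1} - \frac{7}{6} e_{2}
Answer: -\frac{77}{18} e_{1} - \frac{7}{6} e_{2}


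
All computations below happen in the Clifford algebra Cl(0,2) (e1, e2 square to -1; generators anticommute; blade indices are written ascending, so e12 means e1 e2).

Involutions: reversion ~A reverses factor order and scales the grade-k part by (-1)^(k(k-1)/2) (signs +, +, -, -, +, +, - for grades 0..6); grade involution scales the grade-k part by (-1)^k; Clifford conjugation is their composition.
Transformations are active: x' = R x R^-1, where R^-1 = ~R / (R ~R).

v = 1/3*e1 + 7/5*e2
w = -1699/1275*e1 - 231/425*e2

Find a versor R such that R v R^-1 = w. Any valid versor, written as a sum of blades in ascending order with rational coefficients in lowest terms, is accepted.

Take R = v + w = -1274/1275*e1 + 364/425*e2. Because q(v) = q(w) = -466/225, conjugation by R sends v exactly to w.
Answer: -1274/1275*e1 + 364/425*e2


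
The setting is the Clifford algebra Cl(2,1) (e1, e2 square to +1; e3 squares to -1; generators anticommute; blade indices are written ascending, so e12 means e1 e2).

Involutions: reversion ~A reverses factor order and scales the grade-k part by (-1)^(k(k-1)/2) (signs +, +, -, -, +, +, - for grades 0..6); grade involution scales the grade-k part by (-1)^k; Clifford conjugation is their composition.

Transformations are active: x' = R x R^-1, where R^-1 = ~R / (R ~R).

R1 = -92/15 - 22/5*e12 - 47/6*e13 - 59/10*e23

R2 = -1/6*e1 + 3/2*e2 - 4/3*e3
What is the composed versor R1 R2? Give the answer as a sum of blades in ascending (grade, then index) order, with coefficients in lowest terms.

Distribute over the terms of R2 (each basis-blade product reordered to ascending indices, repeated generators contracted through their squares):
R1 (-1/6*e1) = 46/45*e1 - 11/15*e2 - 47/36*e3 + 59/60*e123
R1 (3/2*e2) = -33/5*e1 - 46/5*e2 + 177/20*e3 + 47/4*e123
R1 (-4/3*e3) = -94/9*e1 - 118/15*e2 + 368/45*e3 + 88/15*e123
Summing the partial products and collecting blades:
Answer: -721/45*e1 - 89/5*e2 + 283/18*e3 + 93/5*e123


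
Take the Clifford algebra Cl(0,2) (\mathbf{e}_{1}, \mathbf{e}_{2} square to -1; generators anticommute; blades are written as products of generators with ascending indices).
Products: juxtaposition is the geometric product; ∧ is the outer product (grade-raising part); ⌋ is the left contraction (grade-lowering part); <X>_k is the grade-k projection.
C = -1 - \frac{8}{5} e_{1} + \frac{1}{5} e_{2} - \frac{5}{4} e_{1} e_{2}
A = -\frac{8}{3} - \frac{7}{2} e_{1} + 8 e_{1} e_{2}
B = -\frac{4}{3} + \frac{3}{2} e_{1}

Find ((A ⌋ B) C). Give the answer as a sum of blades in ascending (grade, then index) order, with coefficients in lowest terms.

step 1: \frac{317}{36} - 4 e_{1}
step 2: -\frac{2737}{180} - \frac{454}{45} e_{1} - \frac{583}{180} e_{2} - \frac{8501}{720} e_{1} e_{2}
Answer: -\frac{2737}{180} - \frac{454}{45} e_{1} - \frac{583}{180} e_{2} - \frac{8501}{720} e_{1} e_{2}


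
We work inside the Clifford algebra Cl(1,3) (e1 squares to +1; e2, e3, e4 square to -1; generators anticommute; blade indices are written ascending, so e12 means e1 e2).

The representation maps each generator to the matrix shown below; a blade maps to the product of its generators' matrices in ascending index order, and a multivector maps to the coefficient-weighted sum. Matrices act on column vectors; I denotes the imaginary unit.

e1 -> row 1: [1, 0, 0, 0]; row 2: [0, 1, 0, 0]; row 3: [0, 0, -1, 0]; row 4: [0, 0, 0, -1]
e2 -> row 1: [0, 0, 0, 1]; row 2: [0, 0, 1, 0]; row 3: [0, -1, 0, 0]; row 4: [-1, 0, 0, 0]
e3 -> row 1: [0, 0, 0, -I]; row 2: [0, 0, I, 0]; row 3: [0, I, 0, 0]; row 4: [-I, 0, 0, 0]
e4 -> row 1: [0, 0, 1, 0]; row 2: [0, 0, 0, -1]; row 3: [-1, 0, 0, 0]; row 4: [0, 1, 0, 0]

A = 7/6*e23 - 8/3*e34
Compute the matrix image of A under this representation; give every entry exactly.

Bivector images (products of the table entries): rho(e23) = rho(e2)rho(e3) = row 1: [-I, 0, 0, 0]; row 2: [0, I, 0, 0]; row 3: [0, 0, -I, 0]; row 4: [0, 0, 0, I]; rho(e34) = rho(e3)rho(e4) = row 1: [0, -I, 0, 0]; row 2: [-I, 0, 0, 0]; row 3: [0, 0, 0, -I]; row 4: [0, 0, -I, 0].
M = (7/6)*rho(e23) + (-8/3)*rho(e34), summed entrywise:
Answer: row 1: [-7*I/6, 8*I/3, 0, 0]; row 2: [8*I/3, 7*I/6, 0, 0]; row 3: [0, 0, -7*I/6, 8*I/3]; row 4: [0, 0, 8*I/3, 7*I/6]


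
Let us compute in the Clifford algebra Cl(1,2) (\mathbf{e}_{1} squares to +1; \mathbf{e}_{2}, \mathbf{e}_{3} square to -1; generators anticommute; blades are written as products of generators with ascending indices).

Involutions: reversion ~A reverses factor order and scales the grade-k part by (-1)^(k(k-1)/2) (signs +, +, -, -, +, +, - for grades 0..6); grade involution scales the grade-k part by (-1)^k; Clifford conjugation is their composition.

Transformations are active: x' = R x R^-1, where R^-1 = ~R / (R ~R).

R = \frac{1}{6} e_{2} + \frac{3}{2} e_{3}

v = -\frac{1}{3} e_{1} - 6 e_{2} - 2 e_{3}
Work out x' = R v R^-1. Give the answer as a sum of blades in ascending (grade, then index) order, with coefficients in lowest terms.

~R = \frac{1}{6} e_{2} + \frac{3}{2} e_{3}, and R ~R = -\frac{41}{18}, so R^-1 = ~R / (-\frac{41}{18}).
R v = 4 + \frac{1}{18} e_{1} e_{2} + \frac{1}{2} e_{1} e_{3} + \frac{26}{3} e_{2} e_{3}
Answer: \frac{1}{3} e_{1} + \frac{222}{41} e_{2} - \frac{134}{41} e_{3}


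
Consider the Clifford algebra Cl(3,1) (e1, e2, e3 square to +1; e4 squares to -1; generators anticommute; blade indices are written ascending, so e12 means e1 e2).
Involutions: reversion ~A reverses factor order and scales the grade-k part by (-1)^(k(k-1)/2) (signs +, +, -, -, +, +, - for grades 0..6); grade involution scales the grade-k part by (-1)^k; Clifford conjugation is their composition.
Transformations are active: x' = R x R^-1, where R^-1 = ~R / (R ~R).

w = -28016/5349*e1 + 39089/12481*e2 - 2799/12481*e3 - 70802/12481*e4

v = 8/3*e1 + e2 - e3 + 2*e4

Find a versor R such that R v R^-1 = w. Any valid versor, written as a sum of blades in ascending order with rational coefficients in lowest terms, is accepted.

The midline construction: v and w both square to 46/9, so reflecting in their sum -4584/1783*e1 + 51570/12481*e2 - 15280/12481*e3 - 45840/12481*e4 exchanges them.
Answer: -4584/1783*e1 + 51570/12481*e2 - 15280/12481*e3 - 45840/12481*e4


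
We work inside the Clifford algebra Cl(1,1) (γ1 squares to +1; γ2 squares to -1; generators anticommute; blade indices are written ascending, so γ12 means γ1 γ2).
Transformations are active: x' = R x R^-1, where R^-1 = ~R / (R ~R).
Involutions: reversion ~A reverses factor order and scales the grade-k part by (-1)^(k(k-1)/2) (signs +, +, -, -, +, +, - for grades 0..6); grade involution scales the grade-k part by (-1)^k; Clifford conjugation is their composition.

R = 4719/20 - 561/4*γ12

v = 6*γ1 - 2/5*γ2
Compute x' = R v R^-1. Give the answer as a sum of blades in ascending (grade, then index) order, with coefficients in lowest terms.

~R = 4719/20 + 561/4*γ12, and R ~R = 1800117/50, so R^-1 = ~R / (1800117/50).
R v = 6798/5*γ1 + 18678/25*γ2
Answer: 19540/1653*γ1 + 84244/8265*γ2


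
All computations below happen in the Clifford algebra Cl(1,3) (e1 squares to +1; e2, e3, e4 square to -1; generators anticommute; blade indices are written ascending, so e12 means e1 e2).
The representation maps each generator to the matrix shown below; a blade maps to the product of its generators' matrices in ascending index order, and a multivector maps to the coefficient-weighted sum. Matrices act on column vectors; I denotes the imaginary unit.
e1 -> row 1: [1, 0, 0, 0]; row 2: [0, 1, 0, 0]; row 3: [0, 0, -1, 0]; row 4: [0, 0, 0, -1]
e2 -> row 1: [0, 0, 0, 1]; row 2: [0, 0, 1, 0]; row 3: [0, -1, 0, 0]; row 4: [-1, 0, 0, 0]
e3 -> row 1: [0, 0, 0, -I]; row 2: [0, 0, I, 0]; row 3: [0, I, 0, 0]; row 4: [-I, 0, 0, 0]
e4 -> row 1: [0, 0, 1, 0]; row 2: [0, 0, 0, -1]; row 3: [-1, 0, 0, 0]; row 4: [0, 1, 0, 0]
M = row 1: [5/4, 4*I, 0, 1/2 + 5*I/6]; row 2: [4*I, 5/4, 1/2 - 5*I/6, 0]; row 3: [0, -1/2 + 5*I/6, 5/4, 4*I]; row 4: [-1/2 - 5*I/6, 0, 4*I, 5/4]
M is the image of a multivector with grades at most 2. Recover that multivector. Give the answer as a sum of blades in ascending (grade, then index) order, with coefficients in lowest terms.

Method: the blade images are trace-orthogonal — tr(rho(e_A) rho(e_B)^-1) = 4 if A = B and 0 otherwise — and rho(e_A)^-1 = (e_A)^2 * rho(e_A) with (e_A)^2 = +1 or -1, so the coefficient of e_A in the preimage is (e_A)^2 * tr(M rho(e_A))/4.
Nonzero projections over blades of grade <= 2: 1: (1)^2 = +1, tr(M 1) = 5, coefficient 5/4; e2: (e2)^2 = -1, tr(M rho(e2)) = -2, coefficient 1/2; e13: (e13)^2 = +1, tr(M rho(e13)) = -10/3, coefficient -5/6; e34: (e34)^2 = -1, tr(M rho(e34)) = 16, coefficient -4. Every other blade of grade <= 2 projects to 0.
Answer: 5/4 + 1/2*e2 - 5/6*e13 - 4*e34


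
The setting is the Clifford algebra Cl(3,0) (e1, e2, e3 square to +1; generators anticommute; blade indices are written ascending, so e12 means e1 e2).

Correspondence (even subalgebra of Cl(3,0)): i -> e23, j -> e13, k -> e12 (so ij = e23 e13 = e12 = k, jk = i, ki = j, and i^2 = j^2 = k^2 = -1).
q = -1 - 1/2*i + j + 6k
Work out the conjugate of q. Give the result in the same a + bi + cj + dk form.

In blades: q = -1 + 6*e12 + e13 - 1/2*e23.
Quaternion conjugation is reversion on the even subalgebra: the scalar is fixed and every grade-2 blade flips sign, giving -1 - 6*e12 - e13 + 1/2*e23; translating back:
Answer: -1 + 1/2*i - j - 6k


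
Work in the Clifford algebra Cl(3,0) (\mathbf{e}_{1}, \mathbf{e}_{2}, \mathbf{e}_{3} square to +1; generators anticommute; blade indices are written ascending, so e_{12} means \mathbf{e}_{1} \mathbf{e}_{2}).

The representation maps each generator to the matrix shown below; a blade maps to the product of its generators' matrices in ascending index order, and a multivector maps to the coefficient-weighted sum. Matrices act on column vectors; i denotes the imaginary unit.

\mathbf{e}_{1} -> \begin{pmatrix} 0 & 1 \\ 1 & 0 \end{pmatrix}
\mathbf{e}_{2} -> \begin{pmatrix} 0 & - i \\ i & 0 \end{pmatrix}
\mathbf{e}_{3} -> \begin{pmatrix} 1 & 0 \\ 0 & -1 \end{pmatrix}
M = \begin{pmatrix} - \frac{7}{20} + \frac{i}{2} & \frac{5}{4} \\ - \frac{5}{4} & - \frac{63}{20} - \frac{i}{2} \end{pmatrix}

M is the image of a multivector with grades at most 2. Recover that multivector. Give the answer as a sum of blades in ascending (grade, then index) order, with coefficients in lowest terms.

Method: 1, rho(e_{1}), rho(e_{2}), rho(e_{3}) form a trace-orthogonal basis of the 2x2 complex matrices (tr(X Y) = 2 if X = Y, else 0), so M = m0*1 + m1*rho(e_{1}) + m2*rho(e_{2}) + m3*rho(e_{3}) with m0 = tr(M)/2 = - \frac{7}{4}, m1 = tr(M rho(e_{1}))/2 = 0, m2 = tr(M rho(e_{2}))/2 = \frac{5 i}{4}, m3 = tr(M rho(e_{3}))/2 = \frac{7}{5} + \frac{i}{2}.
Multiplying table entries, the bivector images are rho(e_{12}) = i*rho(e_{3}), rho(e_{13}) = -i*rho(e_{2}), rho(e_{23}) = i*rho(e_{1}); with real blade coefficients the real parts of m0..m3 are the coefficients of 1, e_{1}, e_{2}, e_{3} and the imaginary parts give the bivectors (e_{23}: Im m1, e_{13}: -Im m2, e_{12}: Im m3).
Answer: -\frac{7}{4} + \frac{7}{5} e_{3} + \frac{1}{2} e_{12} - \frac{5}{4} e_{13}


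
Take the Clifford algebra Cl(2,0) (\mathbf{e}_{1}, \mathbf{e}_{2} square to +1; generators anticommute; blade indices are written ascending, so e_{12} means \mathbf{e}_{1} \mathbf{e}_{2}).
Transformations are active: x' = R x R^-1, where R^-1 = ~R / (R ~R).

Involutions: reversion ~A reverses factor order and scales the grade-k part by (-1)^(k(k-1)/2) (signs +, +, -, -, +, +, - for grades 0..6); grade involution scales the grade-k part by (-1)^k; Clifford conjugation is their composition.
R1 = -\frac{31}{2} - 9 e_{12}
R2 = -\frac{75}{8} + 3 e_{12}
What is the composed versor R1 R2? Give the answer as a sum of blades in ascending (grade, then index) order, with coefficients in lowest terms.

Distribute over the terms of R1 (each basis-blade product reordered to ascending indices, repeated generators contracted through their squares):
(-\frac{31}{2}) R2 = \frac{2325}{16} - \frac{93}{2} e_{12}
(-9 e_{12}) R2 = 27 + \frac{675}{8} e_{12}
Summing the partial products and collecting blades:
Answer: \frac{2757}{16} + \frac{303}{8} e_{12}


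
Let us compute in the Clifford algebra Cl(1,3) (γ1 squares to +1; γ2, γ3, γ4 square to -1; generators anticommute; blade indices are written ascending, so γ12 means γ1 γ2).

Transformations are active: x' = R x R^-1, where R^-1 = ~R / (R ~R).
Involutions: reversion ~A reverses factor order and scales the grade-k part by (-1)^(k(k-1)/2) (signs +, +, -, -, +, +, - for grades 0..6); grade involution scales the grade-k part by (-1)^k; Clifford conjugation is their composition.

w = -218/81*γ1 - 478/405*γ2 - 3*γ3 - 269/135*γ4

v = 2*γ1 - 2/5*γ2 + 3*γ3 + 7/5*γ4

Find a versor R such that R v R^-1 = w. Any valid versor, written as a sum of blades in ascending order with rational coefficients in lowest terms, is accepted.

A norm check does it: q(v) = q(w) = -178/25, hence R = v + w = -56/81*γ1 - 128/81*γ2 - 16/27*γ4 realises the map — parallel part kept, (v - w)/2 negated, v carried to w.
Answer: -56/81*γ1 - 128/81*γ2 - 16/27*γ4


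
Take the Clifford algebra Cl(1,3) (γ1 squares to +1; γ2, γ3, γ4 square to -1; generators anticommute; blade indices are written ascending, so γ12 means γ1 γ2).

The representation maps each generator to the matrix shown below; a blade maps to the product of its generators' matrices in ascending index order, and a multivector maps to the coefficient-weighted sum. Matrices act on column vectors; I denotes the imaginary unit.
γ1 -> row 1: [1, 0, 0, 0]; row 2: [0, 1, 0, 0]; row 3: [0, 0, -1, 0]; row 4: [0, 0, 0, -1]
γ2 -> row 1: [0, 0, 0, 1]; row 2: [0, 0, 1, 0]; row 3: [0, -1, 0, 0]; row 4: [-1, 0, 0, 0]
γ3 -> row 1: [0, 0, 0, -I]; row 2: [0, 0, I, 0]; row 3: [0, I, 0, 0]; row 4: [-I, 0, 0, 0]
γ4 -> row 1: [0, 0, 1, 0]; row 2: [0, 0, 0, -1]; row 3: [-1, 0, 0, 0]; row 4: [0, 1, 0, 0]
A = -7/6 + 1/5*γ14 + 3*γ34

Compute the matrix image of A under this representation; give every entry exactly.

Bivector images (products of the table entries): rho(γ14) = rho(γ1)rho(γ4) = row 1: [0, 0, 1, 0]; row 2: [0, 0, 0, -1]; row 3: [1, 0, 0, 0]; row 4: [0, -1, 0, 0]; rho(γ34) = rho(γ3)rho(γ4) = row 1: [0, -I, 0, 0]; row 2: [-I, 0, 0, 0]; row 3: [0, 0, 0, -I]; row 4: [0, 0, -I, 0].
M = (-7/6)*1 + (1/5)*rho(γ14) + (3)*rho(γ34), summed entrywise (1 is the identity matrix):
Answer: row 1: [-7/6, -3*I, 1/5, 0]; row 2: [-3*I, -7/6, 0, -1/5]; row 3: [1/5, 0, -7/6, -3*I]; row 4: [0, -1/5, -3*I, -7/6]


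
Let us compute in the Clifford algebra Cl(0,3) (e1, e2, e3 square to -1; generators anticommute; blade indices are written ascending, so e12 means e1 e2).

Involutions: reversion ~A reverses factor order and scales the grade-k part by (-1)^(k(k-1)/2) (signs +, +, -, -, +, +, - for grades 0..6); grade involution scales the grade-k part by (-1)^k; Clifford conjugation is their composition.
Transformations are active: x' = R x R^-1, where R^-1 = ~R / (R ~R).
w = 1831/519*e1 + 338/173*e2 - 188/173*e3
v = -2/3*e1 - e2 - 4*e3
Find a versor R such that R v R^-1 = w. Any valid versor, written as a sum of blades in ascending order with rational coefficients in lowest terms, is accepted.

Here q(v) = q(w) = -157/9; the classical choice R = v + w = 495/173*e1 + 165/173*e2 - 880/173*e3 then realises v -> w under the sandwich.
Answer: 495/173*e1 + 165/173*e2 - 880/173*e3


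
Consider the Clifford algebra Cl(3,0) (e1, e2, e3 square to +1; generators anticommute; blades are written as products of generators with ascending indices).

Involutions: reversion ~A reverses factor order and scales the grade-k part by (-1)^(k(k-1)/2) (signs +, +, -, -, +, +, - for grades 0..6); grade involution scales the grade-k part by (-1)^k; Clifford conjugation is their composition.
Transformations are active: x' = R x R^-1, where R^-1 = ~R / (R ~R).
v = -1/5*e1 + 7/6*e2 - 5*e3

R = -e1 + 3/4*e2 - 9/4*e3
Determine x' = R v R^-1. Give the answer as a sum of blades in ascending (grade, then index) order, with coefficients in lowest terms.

~R = -e1 + 3/4*e2 - 9/4*e3, and R ~R = 53/8, so R^-1 = ~R / (53/8).
R v = 493/40 - 61/60*e1 e2 + 91/20*e1 e3 - 9/8*e2 e3
Answer: -933/265*e1 + 1291/795*e2 - 1787/530*e3


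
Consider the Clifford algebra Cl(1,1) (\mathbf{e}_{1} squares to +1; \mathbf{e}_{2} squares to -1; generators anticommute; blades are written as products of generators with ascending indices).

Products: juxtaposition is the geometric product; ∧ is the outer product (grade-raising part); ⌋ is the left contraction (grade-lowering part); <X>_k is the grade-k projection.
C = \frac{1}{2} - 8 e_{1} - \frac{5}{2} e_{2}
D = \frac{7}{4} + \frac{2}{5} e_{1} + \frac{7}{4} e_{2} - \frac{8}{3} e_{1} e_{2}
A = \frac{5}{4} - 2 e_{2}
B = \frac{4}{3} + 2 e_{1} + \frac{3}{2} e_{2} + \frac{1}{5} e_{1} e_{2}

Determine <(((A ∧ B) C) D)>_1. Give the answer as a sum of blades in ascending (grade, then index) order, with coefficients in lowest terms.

step 1: \frac{5}{3} + \frac{5}{2} e_{1} - \frac{19}{24} e_{2} + \frac{17}{4} e_{1} e_{2}
step 2: -\frac{1015}{48} - \frac{35}{24} e_{1} + \frac{471}{16} e_{2} - \frac{251}{24} e_{1} e_{2}
step 3: -\frac{8815}{144} - \frac{1709}{24} e_{1} + \frac{32519}{1440} e_{2} + \frac{17107}{720} e_{1} e_{2}
step 4: -\frac{1709}{24} e_{1} + \frac{32519}{1440} e_{2}
Answer: -\frac{1709}{24} e_{1} + \frac{32519}{1440} e_{2}


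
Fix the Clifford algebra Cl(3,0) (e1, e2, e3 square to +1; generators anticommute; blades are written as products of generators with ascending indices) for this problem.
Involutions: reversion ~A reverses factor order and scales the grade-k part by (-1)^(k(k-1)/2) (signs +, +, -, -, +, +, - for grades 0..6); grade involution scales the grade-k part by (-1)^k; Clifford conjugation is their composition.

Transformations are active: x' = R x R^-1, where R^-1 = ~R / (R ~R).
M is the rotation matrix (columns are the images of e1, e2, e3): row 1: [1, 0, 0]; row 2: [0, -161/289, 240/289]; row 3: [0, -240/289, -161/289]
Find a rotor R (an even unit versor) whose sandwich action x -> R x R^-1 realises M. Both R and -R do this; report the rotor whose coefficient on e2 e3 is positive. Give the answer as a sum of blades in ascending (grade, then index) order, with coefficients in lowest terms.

Method: write R = a + b12*e1 e2 + b13*e1 e3 + b23*e2 e3 with a^2 + b12^2 + b13^2 + b23^2 = 1 (so R^-1 = ~R). Expanding the columns R e_j ~R gives tr M = 4a^2 - 1 and, from the antisymmetric part, M21 - M12 = -4a*b12, M13 - M31 = 4a*b13, M32 - M23 = -4a*b23.
Here tr M = -33/289, so a^2 = (1 + tr M)/4 = 64/289 and a = ±8/17. Taking a = 8/17: M21 - M12 = 0, M13 - M31 = 0, M32 - M23 = -480/289, giving b12 = 0, b13 = 0, b23 = 15/17, i.e. R = 8/17 + 15/17*e2 e3.
Its e2 e3 coefficient is already positive.
Answer: 8/17 + 15/17*e2 e3. Note: both R and -R realise this M (trace -33/289); the covering map identifies them, and the e2 e3-coefficient sign is the tie-breaker.


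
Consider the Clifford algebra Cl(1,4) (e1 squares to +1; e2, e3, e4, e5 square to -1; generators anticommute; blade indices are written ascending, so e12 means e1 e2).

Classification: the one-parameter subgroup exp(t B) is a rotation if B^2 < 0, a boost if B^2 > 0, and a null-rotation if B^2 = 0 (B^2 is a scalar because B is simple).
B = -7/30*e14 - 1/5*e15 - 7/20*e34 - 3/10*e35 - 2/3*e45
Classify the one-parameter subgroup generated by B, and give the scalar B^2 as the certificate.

B^2 term by term: the squares give (-7/30)^2*(e14)^2 + (-1/5)^2*(e15)^2 + (-7/20)^2*(e34)^2 + (-3/10)^2*(e35)^2 + (-2/3)^2*(e45)^2 = 49/900*(+1) + 1/25*(+1) + 49/400*(-1) + 9/100*(-1) + 4/9*(-1) = -9/16 (each basis 2-blade squares to minus the product of its generators' squares); cross terms between blades sharing an index anticommute and cancel; the commuting (index-disjoint) pairs give grade-4 terms 2*c*c'*(blade product), which cancel blade by blade — e1345: -7/50 + 7/50 = 0 — confirming B is simple. So B^2 = -9/16.
Answer: rotation, certificate B^2 = -9/16. Certificate logic: -9/16 is a conjugation-invariant scalar, so its sign fixes rotation versus boost versus null-rotation outright.


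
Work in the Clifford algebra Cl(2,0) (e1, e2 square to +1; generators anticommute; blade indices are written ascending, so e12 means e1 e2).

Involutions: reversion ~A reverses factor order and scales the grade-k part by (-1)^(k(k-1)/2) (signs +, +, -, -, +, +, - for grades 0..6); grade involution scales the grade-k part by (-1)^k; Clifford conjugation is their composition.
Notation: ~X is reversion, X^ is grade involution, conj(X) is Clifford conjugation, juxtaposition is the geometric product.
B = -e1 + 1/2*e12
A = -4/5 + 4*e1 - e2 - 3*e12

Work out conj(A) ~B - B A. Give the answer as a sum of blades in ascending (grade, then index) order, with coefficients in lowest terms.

first term: 11/2 + 13/10*e1 + 5*e2 + 7/5*e12
second term: -5/2 + 3/10*e1 + e2 + 3/5*e12
Answer: 8 + e1 + 4*e2 + 4/5*e12


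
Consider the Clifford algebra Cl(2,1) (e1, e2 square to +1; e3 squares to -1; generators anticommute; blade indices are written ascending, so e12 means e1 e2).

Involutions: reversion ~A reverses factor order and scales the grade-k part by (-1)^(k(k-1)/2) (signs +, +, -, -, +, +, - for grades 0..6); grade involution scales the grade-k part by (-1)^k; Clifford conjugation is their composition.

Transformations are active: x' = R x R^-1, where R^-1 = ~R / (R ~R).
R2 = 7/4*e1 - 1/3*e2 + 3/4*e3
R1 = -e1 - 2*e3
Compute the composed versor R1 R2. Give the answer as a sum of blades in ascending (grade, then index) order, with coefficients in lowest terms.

Distribute over the terms of R1 (each basis-blade product reordered to ascending indices, repeated generators contracted through their squares):
(-e1) R2 = -7/4 + 1/3*e12 - 3/4*e13
(-2*e3) R2 = 3/2 + 7/2*e13 - 2/3*e23
Summing the partial products and collecting blades:
Answer: -1/4 + 1/3*e12 + 11/4*e13 - 2/3*e23


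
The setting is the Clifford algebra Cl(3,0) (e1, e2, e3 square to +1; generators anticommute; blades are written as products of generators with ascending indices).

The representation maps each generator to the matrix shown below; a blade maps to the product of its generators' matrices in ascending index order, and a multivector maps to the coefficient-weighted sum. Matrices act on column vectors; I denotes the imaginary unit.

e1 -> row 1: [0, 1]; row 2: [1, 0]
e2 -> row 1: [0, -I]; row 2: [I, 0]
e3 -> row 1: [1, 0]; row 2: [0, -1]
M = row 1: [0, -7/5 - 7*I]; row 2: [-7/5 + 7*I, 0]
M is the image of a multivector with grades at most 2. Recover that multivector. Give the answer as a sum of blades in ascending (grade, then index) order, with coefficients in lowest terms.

Method: 1, rho(e1), rho(e2), rho(e3) form a trace-orthogonal basis of the 2x2 complex matrices (tr(X Y) = 2 if X = Y, else 0), so M = m0*1 + m1*rho(e1) + m2*rho(e2) + m3*rho(e3) with m0 = tr(M)/2 = 0, m1 = tr(M rho(e1))/2 = -7/5, m2 = tr(M rho(e2))/2 = 7, m3 = tr(M rho(e3))/2 = 0.
Multiplying table entries, the bivector images are rho(e1 e2) = I*rho(e3), rho(e1 e3) = -I*rho(e2), rho(e2 e3) = I*rho(e1); with real blade coefficients the real parts of m0..m3 are the coefficients of 1, e1, e2, e3 and the imaginary parts give the bivectors (e2 e3: Im m1, e1 e3: -Im m2, e1 e2: Im m3).
Answer: -7/5*e1 + 7*e2


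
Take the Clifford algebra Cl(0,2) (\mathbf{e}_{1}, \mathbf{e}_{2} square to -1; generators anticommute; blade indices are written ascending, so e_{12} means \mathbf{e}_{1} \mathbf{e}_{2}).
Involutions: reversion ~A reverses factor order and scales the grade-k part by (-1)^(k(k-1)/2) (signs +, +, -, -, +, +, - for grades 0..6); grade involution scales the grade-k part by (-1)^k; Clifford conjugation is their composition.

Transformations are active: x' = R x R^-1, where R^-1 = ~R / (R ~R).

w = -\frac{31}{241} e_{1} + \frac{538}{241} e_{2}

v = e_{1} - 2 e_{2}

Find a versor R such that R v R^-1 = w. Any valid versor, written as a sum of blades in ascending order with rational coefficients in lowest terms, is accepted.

Key observation: q(v) = q(w) = -5 (sandwiches preserve the norm), so R = v + w = \frac{210}{241} e_{1} + \frac{56}{241} e_{2} works whenever it is invertible — the component of v along it is kept and (v - w)/2 reverses, sending v to w.
Answer: \frac{210}{241} e_{1} + \frac{56}{241} e_{2}


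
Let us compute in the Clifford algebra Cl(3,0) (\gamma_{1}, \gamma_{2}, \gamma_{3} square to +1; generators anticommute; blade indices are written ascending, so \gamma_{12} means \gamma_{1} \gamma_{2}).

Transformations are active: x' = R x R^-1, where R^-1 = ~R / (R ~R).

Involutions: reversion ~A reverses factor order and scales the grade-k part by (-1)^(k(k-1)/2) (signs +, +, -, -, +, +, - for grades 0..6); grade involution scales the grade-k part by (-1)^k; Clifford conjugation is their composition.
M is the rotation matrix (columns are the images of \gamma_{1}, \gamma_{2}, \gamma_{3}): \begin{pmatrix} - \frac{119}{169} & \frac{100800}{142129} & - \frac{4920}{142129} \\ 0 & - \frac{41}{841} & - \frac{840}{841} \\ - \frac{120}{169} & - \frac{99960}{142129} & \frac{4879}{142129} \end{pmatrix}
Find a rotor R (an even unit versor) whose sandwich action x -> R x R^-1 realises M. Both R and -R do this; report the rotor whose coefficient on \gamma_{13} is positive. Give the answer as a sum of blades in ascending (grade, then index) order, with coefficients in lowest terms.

Method: write R = a + b12*\gamma_{12} + b13*\gamma_{13} + b23*\gamma_{23} with a^2 + b12^2 + b13^2 + b23^2 = 1 (so R^-1 = ~R). Expanding the columns R e_j ~R gives tr M = 4a^2 - 1 and, from the antisymmetric part, M21 - M12 = -4a*b12, M13 - M31 = 4a*b13, M32 - M23 = -4a*b23.
Here tr M = -\frac{102129}{142129}, so a^2 = (1 + tr M)/4 = \frac{10000}{142129} and a = ±\frac{100}{377}. Taking a = \frac{100}{377}: M21 - M12 = -\frac{100800}{142129}, M13 - M31 = \frac{96000}{142129}, M32 - M23 = \frac{42000}{142129}, giving b12 = \frac{252}{377}, b13 = \frac{240}{377}, b23 = -\frac{105}{377}, i.e. R = \frac{100}{377} + \frac{252}{377} \gamma_{12} + \frac{240}{377} \gamma_{13} - \frac{105}{377} \gamma_{23}.
Its \gamma_{13} coefficient is already positive.
Answer: \frac{100}{377} + \frac{252}{377} \gamma_{12} + \frac{240}{377} \gamma_{13} - \frac{105}{377} \gamma_{23}. Why the constraint matters: R and -R act identically through the sandwich — M has trace -\frac{102129}{142129} either way — so only the sign condition on \gamma_{13} picks one of the two preimages.


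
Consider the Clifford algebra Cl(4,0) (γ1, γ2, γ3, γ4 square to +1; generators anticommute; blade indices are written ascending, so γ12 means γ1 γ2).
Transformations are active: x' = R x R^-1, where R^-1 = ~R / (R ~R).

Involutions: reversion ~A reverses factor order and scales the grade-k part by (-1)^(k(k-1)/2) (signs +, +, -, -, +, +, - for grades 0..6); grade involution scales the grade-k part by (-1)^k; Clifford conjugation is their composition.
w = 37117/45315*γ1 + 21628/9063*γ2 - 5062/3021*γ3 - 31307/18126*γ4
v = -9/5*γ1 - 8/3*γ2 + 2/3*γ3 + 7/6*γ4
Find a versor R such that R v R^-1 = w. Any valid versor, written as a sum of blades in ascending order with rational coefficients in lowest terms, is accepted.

The midline construction: v and w both square to 3647/300, so reflecting in their sum -8890/9063*γ1 - 2540/9063*γ2 - 1016/1007*γ3 - 5080/9063*γ4 exchanges them.
Answer: -8890/9063*γ1 - 2540/9063*γ2 - 1016/1007*γ3 - 5080/9063*γ4


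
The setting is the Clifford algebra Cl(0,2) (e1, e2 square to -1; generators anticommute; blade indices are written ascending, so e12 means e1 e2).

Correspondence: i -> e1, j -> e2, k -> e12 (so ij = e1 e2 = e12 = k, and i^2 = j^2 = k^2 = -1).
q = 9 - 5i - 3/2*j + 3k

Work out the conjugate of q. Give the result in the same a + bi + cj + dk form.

In blades: q = 9 - 5*e1 - 3/2*e2 + 3*e12.
Conjugation here is Clifford conjugation: the scalar is fixed and the grade-1 and grade-2 blades all flip sign, giving 9 + 5*e1 + 3/2*e2 - 3*e12; translating back:
Answer: 9 + 5i + 3/2*j - 3k


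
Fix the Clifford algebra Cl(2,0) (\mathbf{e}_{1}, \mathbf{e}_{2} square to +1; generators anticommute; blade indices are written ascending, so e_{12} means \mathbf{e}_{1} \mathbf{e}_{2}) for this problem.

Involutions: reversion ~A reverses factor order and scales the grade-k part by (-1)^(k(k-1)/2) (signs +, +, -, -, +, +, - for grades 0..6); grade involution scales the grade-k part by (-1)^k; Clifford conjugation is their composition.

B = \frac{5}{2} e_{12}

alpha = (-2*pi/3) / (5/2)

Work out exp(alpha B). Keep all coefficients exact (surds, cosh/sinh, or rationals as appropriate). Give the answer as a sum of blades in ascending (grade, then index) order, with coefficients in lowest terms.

B^2 = (\frac{5}{2})^2*(e_{12})^2 = \frac{25}{4}*(-1) = -\frac{25}{4} (a basis 2-blade squares to minus the product of its generators' squares).
B^2 = -\frac{25}{4} — circular case — the even/odd split gives cos and sin: l = \frac{5}{2}, alpha*l = - \frac{2 \pi}{3}, so exp(alpha B) = cos(- \frac{2 \pi}{3}) + (sin(- \frac{2 \pi}{3})/(\frac{5}{2}))*B = - \frac{1}{2} + (- \frac{\sqrt{3}}{5})*B.
Answer: - \frac{1}{2} - \frac{\sqrt{3}}{2} e_{12}


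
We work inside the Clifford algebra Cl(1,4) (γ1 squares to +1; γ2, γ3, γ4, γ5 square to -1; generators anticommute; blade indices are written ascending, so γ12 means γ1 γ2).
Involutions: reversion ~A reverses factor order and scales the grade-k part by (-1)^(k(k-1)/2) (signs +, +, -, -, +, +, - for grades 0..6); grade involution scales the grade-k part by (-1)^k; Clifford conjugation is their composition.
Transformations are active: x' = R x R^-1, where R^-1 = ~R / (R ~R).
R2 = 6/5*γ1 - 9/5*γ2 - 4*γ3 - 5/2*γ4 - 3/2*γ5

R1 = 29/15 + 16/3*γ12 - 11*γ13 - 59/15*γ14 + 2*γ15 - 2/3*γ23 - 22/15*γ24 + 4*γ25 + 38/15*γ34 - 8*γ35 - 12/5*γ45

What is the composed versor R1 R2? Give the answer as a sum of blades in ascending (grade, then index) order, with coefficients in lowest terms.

Distribute over the terms of R2 (each basis-blade product reordered to ascending indices, repeated generators contracted through their squares):
R1 (6/5*γ1) = 58/25*γ1 - 32/5*γ2 + 66/5*γ3 + 118/25*γ4 - 12/5*γ5 - 4/5*γ123 - 44/25*γ124 + 24/5*γ125 + 76/25*γ134 - 48/5*γ135 - 72/25*γ145
R1 (-9/5*γ2) = 48/5*γ1 - 87/25*γ2 + 6/5*γ3 + 66/25*γ4 - 36/5*γ5 - 99/5*γ123 - 177/25*γ124 + 18/5*γ125 - 114/25*γ234 + 72/5*γ235 + 108/25*γ245
R1 (-4*γ3) = -44*γ1 - 8/3*γ2 - 116/15*γ3 - 152/15*γ4 + 32*γ5 - 64/3*γ123 - 236/15*γ134 + 8*γ135 - 88/15*γ234 + 16*γ235 + 48/5*γ345
R1 (-5/2*γ4) = -59/6*γ1 - 11/3*γ2 + 19/3*γ3 - 29/6*γ4 + 6*γ5 - 40/3*γ124 + 55/2*γ134 + 5*γ145 + 5/3*γ234 + 10*γ245 - 20*γ345
R1 (-3/2*γ5) = 3*γ1 + 6*γ2 - 12*γ3 - 18/5*γ4 - 29/10*γ5 - 8*γ125 + 33/2*γ135 + 59/10*γ145 + γ235 + 11/5*γ245 - 19/5*γ345
Summing the partial products and collecting blades:
Answer: -5837/150*γ1 - 766/75*γ2 + γ3 - 1681/150*γ4 + 51/2*γ5 - 629/15*γ123 - 1663/75*γ124 + 2/5*γ125 + 2221/150*γ134 + 149/10*γ135 + 401/50*γ145 - 219/25*γ234 + 157/5*γ235 + 413/25*γ245 - 71/5*γ345


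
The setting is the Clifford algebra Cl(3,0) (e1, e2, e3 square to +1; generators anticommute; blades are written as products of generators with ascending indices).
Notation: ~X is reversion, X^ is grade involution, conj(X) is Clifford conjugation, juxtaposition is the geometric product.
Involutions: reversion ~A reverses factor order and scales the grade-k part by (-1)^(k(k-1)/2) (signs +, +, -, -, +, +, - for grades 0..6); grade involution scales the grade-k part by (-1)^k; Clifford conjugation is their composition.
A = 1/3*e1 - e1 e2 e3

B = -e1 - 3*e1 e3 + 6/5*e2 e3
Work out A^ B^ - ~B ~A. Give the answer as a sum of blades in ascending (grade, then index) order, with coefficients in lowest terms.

first term: -1/3 - 6/5*e1 - 3*e2 + e3 + e2 e3 - 2/5*e1 e2 e3
second term: -1/3 + 6/5*e1 + 3*e2 - e3 - e2 e3 - 2/5*e1 e2 e3
Answer: -12/5*e1 - 6*e2 + 2*e3 + 2*e2 e3


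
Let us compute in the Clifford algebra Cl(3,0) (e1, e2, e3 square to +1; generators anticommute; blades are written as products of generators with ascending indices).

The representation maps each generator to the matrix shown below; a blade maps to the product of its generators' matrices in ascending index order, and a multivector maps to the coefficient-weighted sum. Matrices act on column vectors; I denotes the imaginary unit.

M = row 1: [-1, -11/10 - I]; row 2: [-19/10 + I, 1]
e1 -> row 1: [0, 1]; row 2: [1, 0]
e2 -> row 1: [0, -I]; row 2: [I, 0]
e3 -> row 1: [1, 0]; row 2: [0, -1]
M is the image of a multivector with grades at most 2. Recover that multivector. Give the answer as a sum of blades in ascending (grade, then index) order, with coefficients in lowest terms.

Method: 1, rho(e1), rho(e2), rho(e3) form a trace-orthogonal basis of the 2x2 complex matrices (tr(X Y) = 2 if X = Y, else 0), so M = m0*1 + m1*rho(e1) + m2*rho(e2) + m3*rho(e3) with m0 = tr(M)/2 = 0, m1 = tr(M rho(e1))/2 = -3/2, m2 = tr(M rho(e2))/2 = 1 + 2*I/5, m3 = tr(M rho(e3))/2 = -1.
Multiplying table entries, the bivector images are rho(e1 e2) = I*rho(e3), rho(e1 e3) = -I*rho(e2), rho(e2 e3) = I*rho(e1); with real blade coefficients the real parts of m0..m3 are the coefficients of 1, e1, e2, e3 and the imaginary parts give the bivectors (e2 e3: Im m1, e1 e3: -Im m2, e1 e2: Im m3).
Answer: -3/2*e1 + e2 - e3 - 2/5*e1 e3


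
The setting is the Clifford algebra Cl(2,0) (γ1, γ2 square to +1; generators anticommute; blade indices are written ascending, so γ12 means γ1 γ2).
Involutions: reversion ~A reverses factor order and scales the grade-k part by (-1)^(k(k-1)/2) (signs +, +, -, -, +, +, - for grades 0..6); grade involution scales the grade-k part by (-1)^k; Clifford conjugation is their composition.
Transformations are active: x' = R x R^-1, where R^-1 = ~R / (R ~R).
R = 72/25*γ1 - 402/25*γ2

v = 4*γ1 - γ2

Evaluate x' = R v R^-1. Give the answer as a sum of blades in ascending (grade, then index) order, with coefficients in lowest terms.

~R = 72/25*γ1 - 402/25*γ2, and R ~R = 166788/625, so R^-1 = ~R / (166788/625).
R v = 138/5 + 1536/25*γ12
Answer: -15772/4633*γ1 - 10777/4633*γ2


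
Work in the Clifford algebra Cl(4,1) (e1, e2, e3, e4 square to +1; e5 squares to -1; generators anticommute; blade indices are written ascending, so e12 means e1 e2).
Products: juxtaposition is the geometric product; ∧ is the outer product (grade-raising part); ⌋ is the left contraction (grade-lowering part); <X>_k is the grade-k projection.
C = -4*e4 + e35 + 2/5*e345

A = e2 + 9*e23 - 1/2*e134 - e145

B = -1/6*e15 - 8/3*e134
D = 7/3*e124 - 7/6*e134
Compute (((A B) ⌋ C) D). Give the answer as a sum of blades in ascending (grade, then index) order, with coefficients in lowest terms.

step 1: -4/3 - 1/6*e4 - 8/3*e35 - 24*e124 + 1/6*e125 + 1/12*e345 + 8/3*e1234 - 3/2*e1235
step 2: -59/30 + 32/5*e4 - 19/15*e35 - 8/15*e345
step 3: 224/15*e12 - 112/15*e13 + 28/45*e15 - 413/90*e124 + 413/180*e134 + 133/90*e145 + 56/45*e1235 + 133/45*e12345
Answer: 224/15*e12 - 112/15*e13 + 28/45*e15 - 413/90*e124 + 413/180*e134 + 133/90*e145 + 56/45*e1235 + 133/45*e12345


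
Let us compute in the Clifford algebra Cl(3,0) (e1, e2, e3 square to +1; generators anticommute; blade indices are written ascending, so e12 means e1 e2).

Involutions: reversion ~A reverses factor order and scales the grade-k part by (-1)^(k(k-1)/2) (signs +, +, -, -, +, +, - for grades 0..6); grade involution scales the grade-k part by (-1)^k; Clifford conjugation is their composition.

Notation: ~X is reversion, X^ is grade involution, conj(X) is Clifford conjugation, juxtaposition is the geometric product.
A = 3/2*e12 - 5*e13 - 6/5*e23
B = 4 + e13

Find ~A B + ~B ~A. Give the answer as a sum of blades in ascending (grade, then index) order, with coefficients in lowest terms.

first term: -5 - 24/5*e12 + 20*e13 + 63/10*e23
second term: 5 - 24/5*e12 + 20*e13 + 63/10*e23
Answer: -48/5*e12 + 40*e13 + 63/5*e23


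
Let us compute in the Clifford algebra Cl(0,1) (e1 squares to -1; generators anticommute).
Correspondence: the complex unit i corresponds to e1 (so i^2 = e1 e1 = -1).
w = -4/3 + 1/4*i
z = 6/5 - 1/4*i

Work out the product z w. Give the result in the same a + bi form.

In blades: z = 6/5 - 1/4*e1, w = -4/3 + 1/4*e1.
Distribute z over w term by term (generator squares from the signature, products reordered to ascending indices): (6/5)*w = -8/5 + 3/10*e1; (-1/4*e1)*w = 1/16 + 1/3*e1.
Sum: -123/80 + 19/30*e1; translating back through the correspondence:
Answer: -123/80 + 19/30*i


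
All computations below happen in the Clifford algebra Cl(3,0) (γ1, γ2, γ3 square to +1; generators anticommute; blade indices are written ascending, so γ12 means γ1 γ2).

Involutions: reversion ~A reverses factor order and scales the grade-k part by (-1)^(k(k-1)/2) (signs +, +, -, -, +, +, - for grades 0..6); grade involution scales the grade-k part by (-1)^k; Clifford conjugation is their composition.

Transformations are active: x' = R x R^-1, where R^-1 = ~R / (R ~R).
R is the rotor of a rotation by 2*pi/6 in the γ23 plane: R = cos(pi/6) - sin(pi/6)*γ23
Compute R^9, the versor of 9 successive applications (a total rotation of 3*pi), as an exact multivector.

Rotor phase runs at HALF the rotation angle; powers of one rotor simply add phase, so after 9 steps in γ23 the phase is 9*pi/6 = 3*pi/2 and R^9 = cos(3*pi/2) - sin(3*pi/2)*γ23.
cos(3*pi/2) = 0 and sin(3*pi/2) = -1, so R^9 = γ23. The net rotation is 1*pi (after discarding 1 full turn, each of which contributes a factor -1 to the rotor); the rotor keeps the half-angle phase exactly.
Answer: γ23
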